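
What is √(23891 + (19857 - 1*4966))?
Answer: √38782 ≈ 196.93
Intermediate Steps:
√(23891 + (19857 - 1*4966)) = √(23891 + (19857 - 4966)) = √(23891 + 14891) = √38782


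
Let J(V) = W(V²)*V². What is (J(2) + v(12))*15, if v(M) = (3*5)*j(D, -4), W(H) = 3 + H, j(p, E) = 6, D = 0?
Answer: 1770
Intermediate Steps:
J(V) = V²*(3 + V²) (J(V) = (3 + V²)*V² = V²*(3 + V²))
v(M) = 90 (v(M) = (3*5)*6 = 15*6 = 90)
(J(2) + v(12))*15 = (2²*(3 + 2²) + 90)*15 = (4*(3 + 4) + 90)*15 = (4*7 + 90)*15 = (28 + 90)*15 = 118*15 = 1770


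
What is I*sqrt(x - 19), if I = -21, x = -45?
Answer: -168*I ≈ -168.0*I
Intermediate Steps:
I*sqrt(x - 19) = -21*sqrt(-45 - 19) = -168*I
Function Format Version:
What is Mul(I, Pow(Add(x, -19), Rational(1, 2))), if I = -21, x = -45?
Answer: Mul(-168, I) ≈ Mul(-168.00, I)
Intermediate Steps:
Mul(I, Pow(Add(x, -19), Rational(1, 2))) = Mul(-21, Pow(Add(-45, -19), Rational(1, 2))) = Mul(-21, Pow(-64, Rational(1, 2))) = Mul(-21, Mul(8, I)) = Mul(-168, I)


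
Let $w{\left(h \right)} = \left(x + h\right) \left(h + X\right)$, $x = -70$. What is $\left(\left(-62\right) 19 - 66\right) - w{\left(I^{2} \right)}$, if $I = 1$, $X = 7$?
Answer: $-692$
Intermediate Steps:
$w{\left(h \right)} = \left(-70 + h\right) \left(7 + h\right)$ ($w{\left(h \right)} = \left(-70 + h\right) \left(h + 7\right) = \left(-70 + h\right) \left(7 + h\right)$)
$\left(\left(-62\right) 19 - 66\right) - w{\left(I^{2} \right)} = \left(\left(-62\right) 19 - 66\right) - \left(-490 + \left(1^{2}\right)^{2} - 63 \cdot 1^{2}\right) = \left(-1178 - 66\right) - \left(-490 + 1^{2} - 63\right) = -1244 - \left(-490 + 1 - 63\right) = -1244 - -552 = -1244 + 552 = -692$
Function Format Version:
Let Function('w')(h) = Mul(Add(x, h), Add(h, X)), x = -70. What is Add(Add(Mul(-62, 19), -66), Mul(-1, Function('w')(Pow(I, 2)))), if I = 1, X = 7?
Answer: -692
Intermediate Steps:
Function('w')(h) = Mul(Add(-70, h), Add(7, h)) (Function('w')(h) = Mul(Add(-70, h), Add(h, 7)) = Mul(Add(-70, h), Add(7, h)))
Add(Add(Mul(-62, 19), -66), Mul(-1, Function('w')(Pow(I, 2)))) = Add(Add(Mul(-62, 19), -66), Mul(-1, Add(-490, Pow(Pow(1, 2), 2), Mul(-63, Pow(1, 2))))) = Add(Add(-1178, -66), Mul(-1, Add(-490, Pow(1, 2), Mul(-63, 1)))) = Add(-1244, Mul(-1, Add(-490, 1, -63))) = Add(-1244, Mul(-1, -552)) = Add(-1244, 552) = -692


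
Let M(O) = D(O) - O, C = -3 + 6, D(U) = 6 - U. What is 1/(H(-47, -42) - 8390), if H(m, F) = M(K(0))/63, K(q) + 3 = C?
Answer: -21/176188 ≈ -0.00011919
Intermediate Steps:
C = 3
K(q) = 0 (K(q) = -3 + 3 = 0)
M(O) = 6 - 2*O (M(O) = (6 - O) - O = 6 - 2*O)
H(m, F) = 2/21 (H(m, F) = (6 - 2*0)/63 = (6 + 0)*(1/63) = 6*(1/63) = 2/21)
1/(H(-47, -42) - 8390) = 1/(2/21 - 8390) = 1/(-176188/21) = -21/176188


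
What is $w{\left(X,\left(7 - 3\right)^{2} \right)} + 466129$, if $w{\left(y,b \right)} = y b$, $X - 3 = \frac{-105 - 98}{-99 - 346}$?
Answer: $\frac{207452013}{445} \approx 4.6618 \cdot 10^{5}$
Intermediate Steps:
$X = \frac{1538}{445}$ ($X = 3 + \frac{-105 - 98}{-99 - 346} = 3 - \frac{203}{-445} = 3 - - \frac{203}{445} = 3 + \frac{203}{445} = \frac{1538}{445} \approx 3.4562$)
$w{\left(y,b \right)} = b y$
$w{\left(X,\left(7 - 3\right)^{2} \right)} + 466129 = \left(7 - 3\right)^{2} \cdot \frac{1538}{445} + 466129 = 4^{2} \cdot \frac{1538}{445} + 466129 = 16 \cdot \frac{1538}{445} + 466129 = \frac{24608}{445} + 466129 = \frac{207452013}{445}$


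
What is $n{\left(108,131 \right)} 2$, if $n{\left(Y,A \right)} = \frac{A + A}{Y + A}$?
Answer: $\frac{524}{239} \approx 2.1925$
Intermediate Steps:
$n{\left(Y,A \right)} = \frac{2 A}{A + Y}$
$n{\left(108,131 \right)} 2 = 2 \cdot 131 \frac{1}{131 + 108} \cdot 2 = 2 \cdot 131 \cdot \frac{1}{239} \cdot 2 = \frac{262}{239} \cdot 2 = \frac{524}{239}$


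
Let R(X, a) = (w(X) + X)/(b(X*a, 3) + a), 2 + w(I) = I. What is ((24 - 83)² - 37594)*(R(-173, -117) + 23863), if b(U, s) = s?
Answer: -15468710415/19 ≈ -8.1414e+8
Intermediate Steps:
w(I) = -2 + I
R(X, a) = (-2 + 2*X)/(3 + a) (R(X, a) = ((-2 + X) + X)/(3 + a) = (-2 + 2*X)/(3 + a))
((24 - 83)² - 37594)*(R(-173, -117) + 23863) = ((24 - 83)² - 37594)*(2*(-1 - 173)/(3 - 117) + 23863) = ((-59)² - 37594)*(2*(-174)/(-114) + 23863) = (3481 - 37594)*(2*(-1/114)*(-174) + 23863) = -34113*(58/19 + 23863) = -34113*453455/19 = -15468710415/19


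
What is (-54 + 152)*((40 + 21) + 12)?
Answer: 7154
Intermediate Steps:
(-54 + 152)*((40 + 21) + 12) = 98*(61 + 12) = 98*73 = 7154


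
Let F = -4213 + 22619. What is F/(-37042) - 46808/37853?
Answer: -1215292127/701075413 ≈ -1.7335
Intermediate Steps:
F = 18406
F/(-37042) - 46808/37853 = 18406/(-37042) - 46808/37853 = 18406*(-1/37042) - 46808*1/37853 = -9203/18521 - 46808/37853 = -1215292127/701075413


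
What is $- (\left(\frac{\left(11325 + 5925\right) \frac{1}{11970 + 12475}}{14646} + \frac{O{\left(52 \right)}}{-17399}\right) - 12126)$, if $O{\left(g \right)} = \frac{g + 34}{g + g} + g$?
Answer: $\frac{130928176515972655}{10797306964652} \approx 12126.0$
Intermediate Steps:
$O{\left(g \right)} = g + \frac{34 + g}{2 g}$ ($O{\left(g \right)} = \frac{34 + g}{2 g} + g = g + \frac{34 + g}{2 g}$)
$- (\left(\frac{\left(11325 + 5925\right) \frac{1}{11970 + 12475}}{14646} + \frac{O{\left(52 \right)}}{-17399}\right) - 12126) = - (\left(\frac{\left(11325 + 5925\right) \frac{1}{11970 + 12475}}{14646} + \frac{\frac{1}{2} + 52 + \frac{17}{52}}{-17399}\right) - 12126) = - (\left(\frac{17250}{24445} \cdot \frac{1}{14646} + \left(\frac{1}{2} + 52 + 17 \cdot \frac{1}{52}\right) \left(- \frac{1}{17399}\right)\right) - 12126) = - (\left(17250 \cdot \frac{1}{24445} \cdot \frac{1}{14646} + \left(\frac{1}{2} + 52 + \frac{17}{52}\right) \left(- \frac{1}{17399}\right)\right) - 12126) = - (\left(\frac{3450}{4889} \cdot \frac{1}{14646} + \frac{2747}{52} \left(- \frac{1}{17399}\right)\right) - 12126) = - (\left(\frac{575}{11934049} - \frac{2747}{904748}\right) - 12126) = - (- \frac{32262602503}{10797306964652} - 12126) = \left(-1\right) \left(- \frac{130928176515972655}{10797306964652}\right) = \frac{130928176515972655}{10797306964652}$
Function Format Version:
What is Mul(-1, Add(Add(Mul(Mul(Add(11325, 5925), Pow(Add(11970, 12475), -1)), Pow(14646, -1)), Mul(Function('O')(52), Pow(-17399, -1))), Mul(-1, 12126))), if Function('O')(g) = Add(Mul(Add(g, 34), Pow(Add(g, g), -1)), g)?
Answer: Rational(130928176515972655, 10797306964652) ≈ 12126.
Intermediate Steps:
Function('O')(g) = Add(g, Mul(Rational(1, 2), Pow(g, -1), Add(34, g))) (Function('O')(g) = Add(Mul(Add(34, g), Pow(Mul(2, g), -1)), g) = Add(Mul(Add(34, g), Mul(Rational(1, 2), Pow(g, -1))), g) = Add(Mul(Rational(1, 2), Pow(g, -1), Add(34, g)), g) = Add(g, Mul(Rational(1, 2), Pow(g, -1), Add(34, g))))
Mul(-1, Add(Add(Mul(Mul(Add(11325, 5925), Pow(Add(11970, 12475), -1)), Pow(14646, -1)), Mul(Function('O')(52), Pow(-17399, -1))), Mul(-1, 12126))) = Mul(-1, Add(Add(Mul(Mul(Add(11325, 5925), Pow(Add(11970, 12475), -1)), Pow(14646, -1)), Mul(Add(Rational(1, 2), 52, Mul(17, Pow(52, -1))), Pow(-17399, -1))), Mul(-1, 12126))) = Mul(-1, Add(Add(Mul(Mul(17250, Pow(24445, -1)), Rational(1, 14646)), Mul(Add(Rational(1, 2), 52, Mul(17, Rational(1, 52))), Rational(-1, 17399))), -12126)) = Mul(-1, Add(Add(Mul(Mul(17250, Rational(1, 24445)), Rational(1, 14646)), Mul(Add(Rational(1, 2), 52, Rational(17, 52)), Rational(-1, 17399))), -12126)) = Mul(-1, Add(Add(Mul(Rational(3450, 4889), Rational(1, 14646)), Mul(Rational(2747, 52), Rational(-1, 17399))), -12126)) = Mul(-1, Add(Add(Rational(575, 11934049), Rational(-2747, 904748)), -12126)) = Mul(-1, Add(Rational(-32262602503, 10797306964652), -12126)) = Mul(-1, Rational(-130928176515972655, 10797306964652)) = Rational(130928176515972655, 10797306964652)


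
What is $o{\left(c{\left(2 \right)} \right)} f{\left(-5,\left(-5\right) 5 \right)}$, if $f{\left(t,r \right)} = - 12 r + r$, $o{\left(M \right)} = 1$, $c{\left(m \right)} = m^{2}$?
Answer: $275$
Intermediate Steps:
$f{\left(t,r \right)} = - 11 r$
$o{\left(c{\left(2 \right)} \right)} f{\left(-5,\left(-5\right) 5 \right)} = 1 \left(- 11 \left(\left(-5\right) 5\right)\right) = 1 \left(\left(-11\right) \left(-25\right)\right) = 1 \cdot 275 = 275$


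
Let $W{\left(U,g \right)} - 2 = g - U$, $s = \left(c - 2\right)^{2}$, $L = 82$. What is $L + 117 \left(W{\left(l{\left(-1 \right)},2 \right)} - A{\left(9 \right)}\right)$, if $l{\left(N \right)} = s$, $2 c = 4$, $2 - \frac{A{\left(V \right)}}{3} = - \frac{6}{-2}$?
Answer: $901$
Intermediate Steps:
$A{\left(V \right)} = -3$ ($A{\left(V \right)} = 6 - 3 \left(- \frac{6}{-2}\right) = 6 - 3 \left(\left(-6\right) \left(- \frac{1}{2}\right)\right) = 6 - 9 = -3$)
$c = 2$ ($c = \frac{1}{2} \cdot 4 = 2$)
$s = 0$ ($s = \left(2 - 2\right)^{2} = 0^{2} = 0$)
$l{\left(N \right)} = 0$
$W{\left(U,g \right)} = 2 + g - U$ ($W{\left(U,g \right)} = 2 - \left(U - g\right) = 2 + g - U$)
$L + 117 \left(W{\left(l{\left(-1 \right)},2 \right)} - A{\left(9 \right)}\right) = 82 + 117 \left(\left(2 + 2 - 0\right) - -3\right) = 82 + 117 \left(\left(2 + 2 + 0\right) + 3\right) = 82 + 117 \left(4 + 3\right) = 82 + 117 \cdot 7 = 82 + 819 = 901$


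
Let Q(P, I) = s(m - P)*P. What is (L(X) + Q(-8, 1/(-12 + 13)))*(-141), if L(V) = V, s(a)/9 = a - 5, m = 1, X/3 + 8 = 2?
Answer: 43146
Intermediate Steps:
X = -18 (X = -24 + 3*2 = -24 + 6 = -18)
s(a) = -45 + 9*a (s(a) = 9*(a - 5) = 9*(-5 + a) = -45 + 9*a)
Q(P, I) = P*(-36 - 9*P) (Q(P, I) = (-45 + 9*(1 - P))*P = (-45 + (9 - 9*P))*P = (-36 - 9*P)*P = P*(-36 - 9*P))
(L(X) + Q(-8, 1/(-12 + 13)))*(-141) = (-18 - 9*(-8)*(4 - 8))*(-141) = (-18 - 9*(-8)*(-4))*(-141) = (-18 - 288)*(-141) = -306*(-141) = 43146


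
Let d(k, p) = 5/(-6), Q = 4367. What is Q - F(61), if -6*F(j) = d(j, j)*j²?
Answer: 138607/36 ≈ 3850.2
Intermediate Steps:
d(k, p) = -⅚ (d(k, p) = 5*(-⅙) = -⅚)
F(j) = 5*j²/36 (F(j) = -(-5)*j²/36 = 5*j²/36)
Q - F(61) = 4367 - 5*61²/36 = 4367 - 5*3721/36 = 4367 - 1*18605/36 = 4367 - 18605/36 = 138607/36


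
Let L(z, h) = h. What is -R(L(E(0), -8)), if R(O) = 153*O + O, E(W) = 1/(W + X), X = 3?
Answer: 1232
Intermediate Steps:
E(W) = 1/(3 + W) (E(W) = 1/(W + 3) = 1/(3 + W))
R(O) = 154*O
-R(L(E(0), -8)) = -154*(-8) = -1*(-1232) = 1232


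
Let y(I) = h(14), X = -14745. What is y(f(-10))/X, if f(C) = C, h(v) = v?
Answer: -14/14745 ≈ -0.00094947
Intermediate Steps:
y(I) = 14
y(f(-10))/X = 14/(-14745) = 14*(-1/14745) = -14/14745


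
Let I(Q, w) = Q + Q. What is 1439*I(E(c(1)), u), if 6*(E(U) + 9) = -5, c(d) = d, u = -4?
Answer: -84901/3 ≈ -28300.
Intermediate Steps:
E(U) = -59/6 (E(U) = -9 + (⅙)*(-5) = -9 - ⅚ = -59/6)
I(Q, w) = 2*Q
1439*I(E(c(1)), u) = 1439*(2*(-59/6)) = 1439*(-59/3) = -84901/3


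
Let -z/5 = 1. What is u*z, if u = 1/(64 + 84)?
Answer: -5/148 ≈ -0.033784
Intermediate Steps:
u = 1/148 ≈ 0.0067568
z = -5 (z = -5*1 = -5)
u*z = (1/148)*(-5) = -5/148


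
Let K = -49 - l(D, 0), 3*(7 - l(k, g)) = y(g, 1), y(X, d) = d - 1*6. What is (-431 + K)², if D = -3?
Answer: 2149156/9 ≈ 2.3880e+5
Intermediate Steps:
y(X, d) = -6 + d (y(X, d) = d - 6 = -6 + d)
l(k, g) = 26/3 (l(k, g) = 7 - (-6 + 1)/3 = 7 - ⅓*(-5) = 7 + 5/3 = 26/3)
K = -173/3 (K = -49 - 1*26/3 = -49 - 26/3 = -173/3 ≈ -57.667)
(-431 + K)² = (-431 - 173/3)² = (-1466/3)² = 2149156/9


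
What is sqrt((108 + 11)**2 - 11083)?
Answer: 9*sqrt(38) ≈ 55.480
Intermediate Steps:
sqrt((108 + 11)**2 - 11083) = sqrt(119**2 - 11083) = sqrt(14161 - 11083) = sqrt(3078) = 9*sqrt(38)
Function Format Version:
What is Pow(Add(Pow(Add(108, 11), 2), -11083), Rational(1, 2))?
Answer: Mul(9, Pow(38, Rational(1, 2))) ≈ 55.480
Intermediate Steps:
Pow(Add(Pow(Add(108, 11), 2), -11083), Rational(1, 2)) = Pow(Add(Pow(119, 2), -11083), Rational(1, 2)) = Pow(Add(14161, -11083), Rational(1, 2)) = Pow(3078, Rational(1, 2)) = Mul(9, Pow(38, Rational(1, 2)))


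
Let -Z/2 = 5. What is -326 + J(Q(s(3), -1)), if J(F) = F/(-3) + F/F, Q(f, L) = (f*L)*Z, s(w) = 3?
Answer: -335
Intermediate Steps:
Z = -10 (Z = -2*5 = -10)
Q(f, L) = -10*L*f (Q(f, L) = (f*L)*(-10) = (L*f)*(-10) = -10*L*f)
J(F) = 1 - F/3 (J(F) = F*(-⅓) + 1 = -F/3 + 1 = 1 - F/3)
-326 + J(Q(s(3), -1)) = -326 + (1 - (-10)*(-1)*3/3) = -326 + (1 - ⅓*30) = -326 + (1 - 10) = -326 - 9 = -335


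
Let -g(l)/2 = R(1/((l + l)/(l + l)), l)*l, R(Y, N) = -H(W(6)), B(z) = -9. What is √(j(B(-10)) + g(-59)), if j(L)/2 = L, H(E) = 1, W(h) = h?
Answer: 2*I*√34 ≈ 11.662*I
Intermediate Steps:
j(L) = 2*L
R(Y, N) = -1 (R(Y, N) = -1*1 = -1)
g(l) = 2*l (g(l) = -(-2)*l = 2*l)
√(j(B(-10)) + g(-59)) = √(2*(-9) + 2*(-59)) = √(-18 - 118) = √(-136) = 2*I*√34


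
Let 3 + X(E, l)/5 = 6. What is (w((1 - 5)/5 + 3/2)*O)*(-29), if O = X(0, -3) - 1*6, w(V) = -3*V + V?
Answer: 1827/5 ≈ 365.40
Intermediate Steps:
X(E, l) = 15 (X(E, l) = -15 + 5*6 = -15 + 30 = 15)
w(V) = -2*V
O = 9 (O = 15 - 1*6 = 15 - 6 = 9)
(w((1 - 5)/5 + 3/2)*O)*(-29) = (-2*((1 - 5)/5 + 3/2)*9)*(-29) = (-2*(-4*1/5 + 3*(1/2))*9)*(-29) = (-2*(-4/5 + 3/2)*9)*(-29) = (-2*7/10*9)*(-29) = -7/5*9*(-29) = -63/5*(-29) = 1827/5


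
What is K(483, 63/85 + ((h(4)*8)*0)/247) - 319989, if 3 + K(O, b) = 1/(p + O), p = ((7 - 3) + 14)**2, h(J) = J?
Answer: -258233543/807 ≈ -3.1999e+5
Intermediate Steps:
p = 324 (p = (4 + 14)**2 = 18**2 = 324)
K(O, b) = -3 + 1/(324 + O)
K(483, 63/85 + ((h(4)*8)*0)/247) - 319989 = (-971 - 3*483)/(324 + 483) - 319989 = (-971 - 1449)/807 - 319989 = (1/807)*(-2420) - 319989 = -2420/807 - 319989 = -258233543/807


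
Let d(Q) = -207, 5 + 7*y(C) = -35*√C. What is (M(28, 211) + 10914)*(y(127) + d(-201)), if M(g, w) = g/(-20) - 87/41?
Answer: -3252086192/1435 - 2236648*√127/41 ≈ -2.8810e+6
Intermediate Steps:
y(C) = -5/7 - 5*√C (y(C) = -5/7 + (-35*√C)/7 = -5/7 - 5*√C)
M(g, w) = -87/41 - g/20 (M(g, w) = g*(-1/20) - 87*1/41 = -g/20 - 87/41 = -87/41 - g/20)
(M(28, 211) + 10914)*(y(127) + d(-201)) = ((-87/41 - 1/20*28) + 10914)*((-5/7 - 5*√127) - 207) = ((-87/41 - 7/5) + 10914)*(-1454/7 - 5*√127) = (-722/205 + 10914)*(-1454/7 - 5*√127) = 2236648*(-1454/7 - 5*√127)/205 = -3252086192/1435 - 2236648*√127/41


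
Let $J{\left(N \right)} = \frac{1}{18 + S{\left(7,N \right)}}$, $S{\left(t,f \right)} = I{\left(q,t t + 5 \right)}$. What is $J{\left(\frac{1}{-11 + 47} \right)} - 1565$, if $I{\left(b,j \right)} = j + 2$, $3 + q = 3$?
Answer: $- \frac{115809}{74} \approx -1565.0$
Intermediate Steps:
$q = 0$ ($q = -3 + 3 = 0$)
$I{\left(b,j \right)} = 2 + j$
$S{\left(t,f \right)} = 7 + t^{2}$ ($S{\left(t,f \right)} = 2 + \left(t t + 5\right) = 2 + \left(t^{2} + 5\right) = 2 + \left(5 + t^{2}\right) = 7 + t^{2}$)
$J{\left(N \right)} = \frac{1}{74}$ ($J{\left(N \right)} = \frac{1}{18 + \left(7 + 7^{2}\right)} = \frac{1}{18 + \left(7 + 49\right)} = \frac{1}{18 + 56} = \frac{1}{74}$)
$J{\left(\frac{1}{-11 + 47} \right)} - 1565 = \frac{1}{74} - 1565 = - \frac{115809}{74}$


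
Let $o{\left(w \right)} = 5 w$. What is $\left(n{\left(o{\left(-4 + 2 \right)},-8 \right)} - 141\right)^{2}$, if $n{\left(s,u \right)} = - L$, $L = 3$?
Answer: $20736$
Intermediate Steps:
$n{\left(s,u \right)} = -3$ ($n{\left(s,u \right)} = \left(-1\right) 3 = -3$)
$\left(n{\left(o{\left(-4 + 2 \right)},-8 \right)} - 141\right)^{2} = \left(-3 - 141\right)^{2} = \left(-144\right)^{2} = 20736$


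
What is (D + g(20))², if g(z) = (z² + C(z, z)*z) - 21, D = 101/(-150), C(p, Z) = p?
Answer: 13630329001/22500 ≈ 6.0579e+5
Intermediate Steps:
D = -101/150 (D = 101*(-1/150) = -101/150 ≈ -0.67333)
g(z) = -21 + 2*z² (g(z) = (z² + z*z) - 21 = (z² + z²) - 21 = 2*z² - 21 = -21 + 2*z²)
(D + g(20))² = (-101/150 + (-21 + 2*20²))² = (-101/150 + (-21 + 2*400))² = (-101/150 + (-21 + 800))² = (-101/150 + 779)² = (116749/150)² = 13630329001/22500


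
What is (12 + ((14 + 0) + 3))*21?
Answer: 609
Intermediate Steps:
(12 + ((14 + 0) + 3))*21 = (12 + (14 + 3))*21 = (12 + 17)*21 = 29*21 = 609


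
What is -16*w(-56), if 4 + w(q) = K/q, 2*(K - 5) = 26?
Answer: 484/7 ≈ 69.143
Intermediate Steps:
K = 18 (K = 5 + (1/2)*26 = 5 + 13 = 18)
w(q) = -4 + 18/q
-16*w(-56) = -16*(-4 + 18/(-56)) = -16*(-4 + 18*(-1/56)) = -16*(-4 - 9/28) = -16*(-121/28) = 484/7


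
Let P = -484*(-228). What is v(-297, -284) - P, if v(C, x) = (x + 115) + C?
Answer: -110818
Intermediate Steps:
v(C, x) = 115 + C + x (v(C, x) = (115 + x) + C = 115 + C + x)
P = 110352
v(-297, -284) - P = (115 - 297 - 284) - 1*110352 = -466 - 110352 = -110818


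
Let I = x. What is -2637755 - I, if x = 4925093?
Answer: -7562848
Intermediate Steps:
I = 4925093
-2637755 - I = -2637755 - 1*4925093 = -2637755 - 4925093 = -7562848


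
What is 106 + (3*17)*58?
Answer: 3064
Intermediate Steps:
106 + (3*17)*58 = 106 + 51*58 = 106 + 2958 = 3064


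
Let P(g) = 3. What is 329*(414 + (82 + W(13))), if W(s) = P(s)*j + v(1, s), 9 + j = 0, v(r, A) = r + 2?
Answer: 155288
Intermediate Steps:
v(r, A) = 2 + r
j = -9 (j = -9 + 0 = -9)
W(s) = -24 (W(s) = 3*(-9) + (2 + 1) = -27 + 3 = -24)
329*(414 + (82 + W(13))) = 329*(414 + (82 - 24)) = 329*(414 + 58) = 329*472 = 155288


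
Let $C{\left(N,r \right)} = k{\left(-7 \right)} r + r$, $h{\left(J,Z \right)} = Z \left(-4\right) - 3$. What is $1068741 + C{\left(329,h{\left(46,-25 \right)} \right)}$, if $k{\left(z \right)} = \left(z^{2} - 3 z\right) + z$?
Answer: $1074949$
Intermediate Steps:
$k{\left(z \right)} = z^{2} - 2 z$
$h{\left(J,Z \right)} = -3 - 4 Z$ ($h{\left(J,Z \right)} = - 4 Z - 3 = -3 - 4 Z$)
$C{\left(N,r \right)} = 64 r$ ($C{\left(N,r \right)} = - 7 \left(-2 - 7\right) r + r = \left(-7\right) \left(-9\right) r + r = 63 r + r = 64 r$)
$1068741 + C{\left(329,h{\left(46,-25 \right)} \right)} = 1068741 + 64 \left(-3 - -100\right) = 1068741 + 64 \left(-3 + 100\right) = 1068741 + 64 \cdot 97 = 1068741 + 6208 = 1074949$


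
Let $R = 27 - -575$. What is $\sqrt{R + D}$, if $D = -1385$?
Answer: $3 i \sqrt{87} \approx 27.982 i$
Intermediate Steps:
$R = 602$ ($R = 27 + 575 = 602$)
$\sqrt{R + D} = \sqrt{602 - 1385} = \sqrt{-783} = 3 i \sqrt{87}$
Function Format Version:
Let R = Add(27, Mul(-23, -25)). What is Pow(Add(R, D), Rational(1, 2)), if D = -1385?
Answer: Mul(3, I, Pow(87, Rational(1, 2))) ≈ Mul(27.982, I)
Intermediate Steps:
R = 602 (R = Add(27, 575) = 602)
Pow(Add(R, D), Rational(1, 2)) = Pow(Add(602, -1385), Rational(1, 2)) = Pow(-783, Rational(1, 2)) = Mul(3, I, Pow(87, Rational(1, 2)))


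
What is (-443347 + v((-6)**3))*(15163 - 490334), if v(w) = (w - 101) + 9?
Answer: 210811990005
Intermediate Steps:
v(w) = -92 + w (v(w) = (-101 + w) + 9 = -92 + w)
(-443347 + v((-6)**3))*(15163 - 490334) = (-443347 + (-92 + (-6)**3))*(15163 - 490334) = (-443347 + (-92 - 216))*(-475171) = (-443347 - 308)*(-475171) = -443655*(-475171) = 210811990005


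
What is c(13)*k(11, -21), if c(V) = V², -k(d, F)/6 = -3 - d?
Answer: 14196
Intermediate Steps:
k(d, F) = 18 + 6*d (k(d, F) = -6*(-3 - d) = 18 + 6*d)
c(13)*k(11, -21) = 13²*(18 + 6*11) = 169*(18 + 66) = 169*84 = 14196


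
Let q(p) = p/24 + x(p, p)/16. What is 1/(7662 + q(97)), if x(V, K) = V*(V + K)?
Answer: 6/53053 ≈ 0.00011309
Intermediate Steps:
x(V, K) = V*(K + V)
q(p) = p**2/8 + p/24 (q(p) = p/24 + (p*(p + p))/16 = p*(1/24) + (p*(2*p))*(1/16) = p/24 + (2*p**2)*(1/16) = p/24 + p**2/8 = p**2/8 + p/24)
1/(7662 + q(97)) = 1/(7662 + (1/24)*97*(1 + 3*97)) = 1/(7662 + (1/24)*97*(1 + 291)) = 1/(7662 + (1/24)*97*292) = 1/(7662 + 7081/6) = 1/(53053/6) = 6/53053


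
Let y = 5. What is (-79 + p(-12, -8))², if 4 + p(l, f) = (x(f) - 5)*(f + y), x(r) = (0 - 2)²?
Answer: 6400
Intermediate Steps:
x(r) = 4 (x(r) = (-2)² = 4)
p(l, f) = -9 - f (p(l, f) = -4 + (4 - 5)*(f + 5) = -4 - (5 + f) = -4 + (-5 - f) = -9 - f)
(-79 + p(-12, -8))² = (-79 + (-9 - 1*(-8)))² = (-79 + (-9 + 8))² = (-79 - 1)² = (-80)² = 6400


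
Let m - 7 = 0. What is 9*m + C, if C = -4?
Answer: 59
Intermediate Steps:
m = 7 (m = 7 + 0 = 7)
9*m + C = 9*7 - 4 = 63 - 4 = 59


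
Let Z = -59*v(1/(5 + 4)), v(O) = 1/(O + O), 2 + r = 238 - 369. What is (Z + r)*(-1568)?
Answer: 624848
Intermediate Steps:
r = -133 (r = -2 + (238 - 369) = -2 - 131 = -133)
v(O) = 1/(2*O)
Z = -531/2 (Z = -59/(2*(1/(5 + 4))) = -59/(2*(1/9)) = -59/(2*⅑) = -59*9/2 = -531/2 ≈ -265.50)
(Z + r)*(-1568) = (-531/2 - 133)*(-1568) = -797/2*(-1568) = 624848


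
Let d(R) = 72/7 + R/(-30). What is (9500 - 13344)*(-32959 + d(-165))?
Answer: 886436010/7 ≈ 1.2663e+8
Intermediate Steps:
d(R) = 72/7 - R/30 (d(R) = 72*(1/7) + R*(-1/30) = 72/7 - R/30)
(9500 - 13344)*(-32959 + d(-165)) = (9500 - 13344)*(-32959 + (72/7 - 1/30*(-165))) = -3844*(-32959 + (72/7 + 11/2)) = -3844*(-32959 + 221/14) = -3844*(-461205/14) = 886436010/7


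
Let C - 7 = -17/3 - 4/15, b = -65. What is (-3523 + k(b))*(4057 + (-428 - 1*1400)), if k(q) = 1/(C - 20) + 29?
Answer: -2211861219/284 ≈ -7.7882e+6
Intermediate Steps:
C = 16/15 (C = 7 + (-17/3 - 4/15) = 7 - 89/15 = 16/15 ≈ 1.0667)
k(q) = 8221/284 (k(q) = 1/(16/15 - 20) + 29 = 1/(-284/15) + 29 = -15/284 + 29 = 8221/284)
(-3523 + k(b))*(4057 + (-428 - 1*1400)) = (-3523 + 8221/284)*(4057 + (-428 - 1*1400)) = -992311*(4057 + (-428 - 1400))/284 = -992311*(4057 - 1828)/284 = -992311/284*2229 = -2211861219/284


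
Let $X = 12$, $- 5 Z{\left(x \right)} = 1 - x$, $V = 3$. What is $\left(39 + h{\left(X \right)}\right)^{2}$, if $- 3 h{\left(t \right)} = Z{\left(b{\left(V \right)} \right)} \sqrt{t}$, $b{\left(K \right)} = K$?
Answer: $\frac{114091}{75} - \frac{104 \sqrt{3}}{5} \approx 1485.2$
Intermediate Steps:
$Z{\left(x \right)} = - \frac{1}{5} + \frac{x}{5}$ ($Z{\left(x \right)} = - \frac{1 - x}{5} = - \frac{1}{5} + \frac{x}{5}$)
$h{\left(t \right)} = - \frac{2 \sqrt{t}}{15}$ ($h{\left(t \right)} = - \frac{\left(- \frac{1}{5} + \frac{1}{5} \cdot 3\right) \sqrt{t}}{3} = - \frac{\left(- \frac{1}{5} + \frac{3}{5}\right) \sqrt{t}}{3} = - \frac{\frac{2}{5} \sqrt{t}}{3} = - \frac{2 \sqrt{t}}{15}$)
$\left(39 + h{\left(X \right)}\right)^{2} = \left(39 - \frac{2 \sqrt{12}}{15}\right)^{2} = \left(39 - \frac{2 \cdot 2 \sqrt{3}}{15}\right)^{2} = \left(39 - \frac{4 \sqrt{3}}{15}\right)^{2}$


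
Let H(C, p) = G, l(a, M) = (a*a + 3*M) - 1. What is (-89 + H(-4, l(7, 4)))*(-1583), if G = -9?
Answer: 155134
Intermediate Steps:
l(a, M) = -1 + a² + 3*M (l(a, M) = (a² + 3*M) - 1 = -1 + a² + 3*M)
H(C, p) = -9
(-89 + H(-4, l(7, 4)))*(-1583) = (-89 - 9)*(-1583) = -98*(-1583) = 155134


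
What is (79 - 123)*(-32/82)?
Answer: 704/41 ≈ 17.171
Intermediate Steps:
(79 - 123)*(-32/82) = -(-1408)/82 = -44*(-16/41) = 704/41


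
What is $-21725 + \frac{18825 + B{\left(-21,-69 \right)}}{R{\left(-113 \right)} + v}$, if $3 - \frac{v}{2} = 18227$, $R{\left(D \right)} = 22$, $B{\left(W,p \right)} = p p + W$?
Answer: $- \frac{263792805}{12142} \approx -21726.0$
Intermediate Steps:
$B{\left(W,p \right)} = W + p^{2}$ ($B{\left(W,p \right)} = p^{2} + W = W + p^{2}$)
$v = -36448$ ($v = 6 - 36454 = -36448$)
$-21725 + \frac{18825 + B{\left(-21,-69 \right)}}{R{\left(-113 \right)} + v} = -21725 + \frac{18825 - \left(21 - \left(-69\right)^{2}\right)}{22 - 36448} = -21725 + \frac{18825 + \left(-21 + 4761\right)}{-36426} = -21725 + \left(18825 + 4740\right) \left(- \frac{1}{36426}\right) = -21725 + 23565 \left(- \frac{1}{36426}\right) = -21725 - \frac{7855}{12142} = - \frac{263792805}{12142}$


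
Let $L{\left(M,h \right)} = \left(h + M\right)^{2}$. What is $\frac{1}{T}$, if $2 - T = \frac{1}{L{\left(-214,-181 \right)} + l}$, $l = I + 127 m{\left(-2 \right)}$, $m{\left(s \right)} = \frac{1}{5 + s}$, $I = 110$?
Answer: $\frac{468532}{937061} \approx 0.5$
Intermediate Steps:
$L{\left(M,h \right)} = \left(M + h\right)^{2}$
$l = \frac{457}{3}$ ($l = 110 + \frac{127}{5 - 2} = 110 + \frac{127}{3} = \frac{457}{3} \approx 152.33$)
$T = \frac{937061}{468532}$ ($T = 2 - \frac{1}{\left(-214 - 181\right)^{2} + \frac{457}{3}} = 2 - \frac{1}{\left(-395\right)^{2} + \frac{457}{3}} = 2 - \frac{1}{156025 + \frac{457}{3}} = 2 - \frac{1}{\frac{468532}{3}} = 2 - \frac{3}{468532} = \frac{937061}{468532} \approx 2.0$)
$\frac{1}{T} = \frac{1}{\frac{937061}{468532}} = \frac{468532}{937061}$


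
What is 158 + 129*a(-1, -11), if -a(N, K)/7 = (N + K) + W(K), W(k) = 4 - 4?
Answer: 10994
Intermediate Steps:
W(k) = 0
a(N, K) = -7*K - 7*N (a(N, K) = -7*((N + K) + 0) = -7*((K + N) + 0) = -7*(K + N) = -7*K - 7*N)
158 + 129*a(-1, -11) = 158 + 129*(-7*(-11) - 7*(-1)) = 158 + 129*(77 + 7) = 158 + 129*84 = 158 + 10836 = 10994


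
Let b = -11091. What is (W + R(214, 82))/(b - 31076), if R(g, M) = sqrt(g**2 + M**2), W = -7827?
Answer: 7827/42167 - 2*sqrt(13130)/42167 ≈ 0.18018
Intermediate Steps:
R(g, M) = sqrt(M**2 + g**2)
(W + R(214, 82))/(b - 31076) = (-7827 + sqrt(82**2 + 214**2))/(-11091 - 31076) = (-7827 + sqrt(6724 + 45796))/(-42167) = (-7827 + sqrt(52520))*(-1/42167) = (-7827 + 2*sqrt(13130))*(-1/42167) = 7827/42167 - 2*sqrt(13130)/42167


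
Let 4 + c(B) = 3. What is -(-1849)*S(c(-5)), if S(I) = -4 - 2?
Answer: -11094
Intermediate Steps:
c(B) = -1 (c(B) = -4 + 3 = -1)
S(I) = -6
-(-1849)*S(c(-5)) = -(-1849)*(-6) = -1849*6 = -11094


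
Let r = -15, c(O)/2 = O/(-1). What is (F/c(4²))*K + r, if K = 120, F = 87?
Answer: -1365/4 ≈ -341.25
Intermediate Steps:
c(O) = -2*O (c(O) = 2*(O/(-1)) = 2*(O*(-1)) = 2*(-O) = -2*O)
(F/c(4²))*K + r = (87/((-2*4²)))*120 - 15 = (87/((-2*16)))*120 - 15 = (87/(-32))*120 - 15 = (87*(-1/32))*120 - 15 = -87/32*120 - 15 = -1305/4 - 15 = -1365/4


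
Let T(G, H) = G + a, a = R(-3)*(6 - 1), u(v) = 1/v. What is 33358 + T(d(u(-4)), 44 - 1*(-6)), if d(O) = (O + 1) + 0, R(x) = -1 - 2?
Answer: 133375/4 ≈ 33344.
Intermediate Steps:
R(x) = -3
d(O) = 1 + O (d(O) = (1 + O) + 0 = 1 + O)
a = -15 (a = -3*(6 - 1) = -3*5 = -15)
T(G, H) = -15 + G (T(G, H) = G - 15 = -15 + G)
33358 + T(d(u(-4)), 44 - 1*(-6)) = 33358 + (-15 + (1 + 1/(-4))) = 33358 + (-15 + (1 - ¼)) = 33358 + (-15 + ¾) = 33358 - 57/4 = 133375/4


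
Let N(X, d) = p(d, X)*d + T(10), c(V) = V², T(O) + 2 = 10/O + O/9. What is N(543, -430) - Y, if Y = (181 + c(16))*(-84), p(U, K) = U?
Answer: 1994473/9 ≈ 2.2161e+5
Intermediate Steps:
T(O) = -2 + 10/O + O/9 (T(O) = -2 + (10/O + O/9) = -2 + 10/O + O/9)
N(X, d) = ⅑ + d² (N(X, d) = d*d + (-2 + 10/10 + (⅑)*10) = d² + (-2 + 10*(⅒) + 10/9) = d² + (-2 + 1 + 10/9) = d² + ⅑ = ⅑ + d²)
Y = -36708 (Y = (181 + 16²)*(-84) = (181 + 256)*(-84) = 437*(-84) = -36708)
N(543, -430) - Y = (⅑ + (-430)²) - 1*(-36708) = (⅑ + 184900) + 36708 = 1664101/9 + 36708 = 1994473/9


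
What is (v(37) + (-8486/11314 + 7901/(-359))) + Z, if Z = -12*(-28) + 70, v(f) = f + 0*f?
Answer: 853453115/2030863 ≈ 420.24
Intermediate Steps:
v(f) = f (v(f) = f + 0 = f)
Z = 406 (Z = 336 + 70 = 406)
(v(37) + (-8486/11314 + 7901/(-359))) + Z = (37 + (-8486/11314 + 7901/(-359))) + 406 = (37 + (-8486*1/11314 + 7901*(-1/359))) + 406 = (37 + (-4243/5657 - 7901/359)) + 406 = (37 - 46219194/2030863) + 406 = 28922737/2030863 + 406 = 853453115/2030863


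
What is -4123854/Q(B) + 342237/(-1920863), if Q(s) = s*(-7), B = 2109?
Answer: 53852422593/192909527 ≈ 279.16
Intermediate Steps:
Q(s) = -7*s
-4123854/Q(B) + 342237/(-1920863) = -4123854/((-7*2109)) + 342237/(-1920863) = -4123854/(-14763) + 342237*(-1/1920863) = -4123854*(-1/14763) - 48891/274409 = 196374/703 - 48891/274409 = 53852422593/192909527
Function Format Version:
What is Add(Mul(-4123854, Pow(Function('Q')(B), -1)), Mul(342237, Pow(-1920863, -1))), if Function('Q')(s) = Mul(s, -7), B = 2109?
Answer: Rational(53852422593, 192909527) ≈ 279.16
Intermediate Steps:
Function('Q')(s) = Mul(-7, s)
Add(Mul(-4123854, Pow(Function('Q')(B), -1)), Mul(342237, Pow(-1920863, -1))) = Add(Mul(-4123854, Pow(Mul(-7, 2109), -1)), Mul(342237, Pow(-1920863, -1))) = Add(Mul(-4123854, Pow(-14763, -1)), Mul(342237, Rational(-1, 1920863))) = Add(Mul(-4123854, Rational(-1, 14763)), Rational(-48891, 274409)) = Add(Rational(196374, 703), Rational(-48891, 274409)) = Rational(53852422593, 192909527)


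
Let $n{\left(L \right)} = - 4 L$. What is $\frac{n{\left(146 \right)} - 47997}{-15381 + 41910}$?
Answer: $- \frac{1313}{717} \approx -1.8312$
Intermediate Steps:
$\frac{n{\left(146 \right)} - 47997}{-15381 + 41910} = \frac{\left(-4\right) 146 - 47997}{-15381 + 41910} = \frac{-584 - 47997}{26529} = \left(-48581\right) \frac{1}{26529} = - \frac{1313}{717}$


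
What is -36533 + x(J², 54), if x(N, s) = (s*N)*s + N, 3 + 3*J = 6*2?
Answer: -10280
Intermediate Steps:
J = 3 (J = -1 + (6*2)/3 = -1 + (⅓)*12 = -1 + 4 = 3)
x(N, s) = N + N*s² (x(N, s) = (N*s)*s + N = N*s² + N = N + N*s²)
-36533 + x(J², 54) = -36533 + 3²*(1 + 54²) = -36533 + 9*(1 + 2916) = -36533 + 9*2917 = -36533 + 26253 = -10280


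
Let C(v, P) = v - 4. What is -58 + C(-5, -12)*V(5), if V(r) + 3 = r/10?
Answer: -71/2 ≈ -35.500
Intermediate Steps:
C(v, P) = -4 + v
V(r) = -3 + r/10
-58 + C(-5, -12)*V(5) = -58 + (-4 - 5)*(-3 + (⅒)*5) = -58 - 9*(-3 + ½) = -58 - 9*(-5/2) = -58 + 45/2 = -71/2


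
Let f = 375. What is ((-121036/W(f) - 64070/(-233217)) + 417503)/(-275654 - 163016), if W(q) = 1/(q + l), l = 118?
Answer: 2763772795019/20461060278 ≈ 135.07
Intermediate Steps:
W(q) = 1/(118 + q) (W(q) = 1/(q + 118) = 1/(118 + q))
((-121036/W(f) - 64070/(-233217)) + 417503)/(-275654 - 163016) = ((-121036/(1/(118 + 375)) - 64070/(-233217)) + 417503)/(-275654 - 163016) = ((-121036/(1/493) - 64070*(-1/233217)) + 417503)/(-438670) = ((-121036/1/493 + 64070/233217) + 417503)*(-1/438670) = ((-121036*493 + 64070/233217) + 417503)*(-1/438670) = ((-59670748 + 64070/233217) + 417503)*(-1/438670) = (-13916232772246/233217 + 417503)*(-1/438670) = -13818863975095/233217*(-1/438670) = 2763772795019/20461060278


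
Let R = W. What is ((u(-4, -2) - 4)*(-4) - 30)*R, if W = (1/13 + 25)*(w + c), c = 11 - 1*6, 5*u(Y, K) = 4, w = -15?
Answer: 56072/13 ≈ 4313.2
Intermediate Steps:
u(Y, K) = 4/5 (u(Y, K) = (1/5)*4 = 4/5)
c = 5 (c = 11 - 6 = 5)
W = -3260/13 (W = (1/13 + 25)*(-15 + 5) = (1/13 + 25)*(-10) = (326/13)*(-10) = -3260/13 ≈ -250.77)
R = -3260/13 ≈ -250.77
((u(-4, -2) - 4)*(-4) - 30)*R = ((4/5 - 4)*(-4) - 30)*(-3260/13) = (-16/5*(-4) - 30)*(-3260/13) = (64/5 - 30)*(-3260/13) = -86/5*(-3260/13) = 56072/13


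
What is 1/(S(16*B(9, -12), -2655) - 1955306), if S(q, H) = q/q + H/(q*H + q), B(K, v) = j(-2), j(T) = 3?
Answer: -42464/83030070635 ≈ -5.1143e-7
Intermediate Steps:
B(K, v) = 3
S(q, H) = 1 + H/(q + H*q) (S(q, H) = 1 + H/(H*q + q) = 1 + H/(q + H*q))
1/(S(16*B(9, -12), -2655) - 1955306) = 1/((-2655 + 16*3 - 42480*3)/(((16*3))*(1 - 2655)) - 1955306) = 1/((-2655 + 48 - 2655*48)/(48*(-2654)) - 1955306) = 1/((1/48)*(-1/2654)*(-2655 + 48 - 127440) - 1955306) = 1/((1/48)*(-1/2654)*(-130047) - 1955306) = 1/(43349/42464 - 1955306) = 1/(-83030070635/42464) = -42464/83030070635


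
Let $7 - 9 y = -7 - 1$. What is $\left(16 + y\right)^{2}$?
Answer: $\frac{2809}{9} \approx 312.11$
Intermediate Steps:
$y = \frac{5}{3}$ ($y = \frac{7}{9} - \frac{-7 - 1}{9} = \frac{7}{9} - - \frac{8}{9} = \frac{7}{9} + \frac{8}{9} = \frac{5}{3} \approx 1.6667$)
$\left(16 + y\right)^{2} = \left(16 + \frac{5}{3}\right)^{2} = \left(\frac{53}{3}\right)^{2} = \frac{2809}{9}$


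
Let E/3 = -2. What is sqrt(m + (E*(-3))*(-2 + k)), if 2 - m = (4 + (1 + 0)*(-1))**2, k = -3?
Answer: I*sqrt(97) ≈ 9.8489*I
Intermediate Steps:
E = -6 (E = 3*(-2) = -6)
m = -7 (m = 2 - (4 + (1 + 0)*(-1))**2 = 2 - (4 + 1*(-1))**2 = 2 - (4 - 1)**2 = 2 - 1*3**2 = 2 - 1*9 = 2 - 9 = -7)
sqrt(m + (E*(-3))*(-2 + k)) = sqrt(-7 + (-6*(-3))*(-2 - 3)) = sqrt(-7 + 18*(-5)) = sqrt(-7 - 90) = sqrt(-97) = I*sqrt(97)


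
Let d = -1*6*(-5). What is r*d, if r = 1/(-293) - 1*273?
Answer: -2399700/293 ≈ -8190.1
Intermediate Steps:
r = -79990/293 (r = -1/293 - 273 = -79990/293 ≈ -273.00)
d = 30 (d = -6*(-5) = 30)
r*d = -79990/293*30 = -2399700/293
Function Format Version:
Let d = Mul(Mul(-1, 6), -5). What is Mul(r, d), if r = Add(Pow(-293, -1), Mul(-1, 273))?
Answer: Rational(-2399700, 293) ≈ -8190.1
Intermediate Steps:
r = Rational(-79990, 293) (r = Add(Rational(-1, 293), -273) = Rational(-79990, 293) ≈ -273.00)
d = 30 (d = Mul(-6, -5) = 30)
Mul(r, d) = Mul(Rational(-79990, 293), 30) = Rational(-2399700, 293)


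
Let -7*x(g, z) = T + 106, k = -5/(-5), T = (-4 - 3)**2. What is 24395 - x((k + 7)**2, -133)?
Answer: 170920/7 ≈ 24417.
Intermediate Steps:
T = 49 (T = (-7)**2 = 49)
k = 1 (k = -5*(-1/5) = 1)
x(g, z) = -155/7 (x(g, z) = -(49 + 106)/7 = -1/7*155 = -155/7)
24395 - x((k + 7)**2, -133) = 24395 - 1*(-155/7) = 24395 + 155/7 = 170920/7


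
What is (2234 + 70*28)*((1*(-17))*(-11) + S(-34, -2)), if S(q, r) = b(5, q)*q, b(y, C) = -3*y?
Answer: 2923218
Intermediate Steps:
S(q, r) = -15*q (S(q, r) = (-3*5)*q = -15*q)
(2234 + 70*28)*((1*(-17))*(-11) + S(-34, -2)) = (2234 + 70*28)*((1*(-17))*(-11) - 15*(-34)) = (2234 + 1960)*(-17*(-11) + 510) = 4194*(187 + 510) = 4194*697 = 2923218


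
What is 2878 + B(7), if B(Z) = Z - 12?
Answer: 2873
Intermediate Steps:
B(Z) = -12 + Z
2878 + B(7) = 2878 + (-12 + 7) = 2878 - 5 = 2873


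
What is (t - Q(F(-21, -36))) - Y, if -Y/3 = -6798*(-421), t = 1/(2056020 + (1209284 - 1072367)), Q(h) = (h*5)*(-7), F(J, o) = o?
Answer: 18825517671319/2192937 ≈ 8.5846e+6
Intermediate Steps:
Q(h) = -35*h (Q(h) = (5*h)*(-7) = -35*h)
t = 1/2192937 (t = 1/(2056020 + 136917) = 1/2192937 ≈ 4.5601e-7)
Y = -8585874 (Y = -(-20394)*(-421) = -3*2861958 = -8585874)
(t - Q(F(-21, -36))) - Y = (1/2192937 - (-35)*(-36)) - 1*(-8585874) = (1/2192937 - 1*1260) + 8585874 = (1/2192937 - 1260) + 8585874 = -2763100619/2192937 + 8585874 = 18825517671319/2192937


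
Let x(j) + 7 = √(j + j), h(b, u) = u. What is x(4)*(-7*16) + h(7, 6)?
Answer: 790 - 224*√2 ≈ 473.22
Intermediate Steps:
x(j) = -7 + √2*√j (x(j) = -7 + √(j + j) = -7 + √(2*j) = -7 + √2*√j)
x(4)*(-7*16) + h(7, 6) = (-7 + √2*√4)*(-7*16) + 6 = (-7 + √2*2)*(-112) + 6 = (-7 + 2*√2)*(-112) + 6 = (784 - 224*√2) + 6 = 790 - 224*√2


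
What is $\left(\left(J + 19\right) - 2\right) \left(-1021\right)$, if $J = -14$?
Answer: $-3063$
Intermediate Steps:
$\left(\left(J + 19\right) - 2\right) \left(-1021\right) = \left(\left(-14 + 19\right) - 2\right) \left(-1021\right) = \left(5 - 2\right) \left(-1021\right) = 3 \left(-1021\right) = -3063$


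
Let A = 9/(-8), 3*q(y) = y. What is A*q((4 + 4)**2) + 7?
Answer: -17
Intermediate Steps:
q(y) = y/3
A = -9/8 (A = 9*(-1/8) = -9/8 ≈ -1.1250)
A*q((4 + 4)**2) + 7 = -3*(4 + 4)**2/8 + 7 = -3*8**2/8 + 7 = -3*64/8 + 7 = -9/8*64/3 + 7 = -24 + 7 = -17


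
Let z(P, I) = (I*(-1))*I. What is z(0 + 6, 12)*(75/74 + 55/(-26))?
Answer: 76320/481 ≈ 158.67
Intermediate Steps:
z(P, I) = -I² (z(P, I) = (-I)*I = -I²)
z(0 + 6, 12)*(75/74 + 55/(-26)) = (-1*12²)*(75/74 + 55/(-26)) = (-1*144)*(75*(1/74) + 55*(-1/26)) = -144*(75/74 - 55/26) = -144*(-530/481) = 76320/481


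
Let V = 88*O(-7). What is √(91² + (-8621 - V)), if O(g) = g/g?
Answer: 2*I*√107 ≈ 20.688*I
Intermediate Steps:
O(g) = 1
V = 88 (V = 88*1 = 88)
√(91² + (-8621 - V)) = √(91² + (-8621 - 1*88)) = √(8281 + (-8621 - 88)) = √(8281 - 8709) = √(-428) = 2*I*√107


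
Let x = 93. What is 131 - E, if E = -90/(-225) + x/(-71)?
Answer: 46828/355 ≈ 131.91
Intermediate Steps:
E = -323/355 (E = -90/(-225) + 93/(-71) = -90*(-1/225) + 93*(-1/71) = ⅖ - 93/71 = -323/355 ≈ -0.90986)
131 - E = 131 - 1*(-323/355) = 131 + 323/355 = 46828/355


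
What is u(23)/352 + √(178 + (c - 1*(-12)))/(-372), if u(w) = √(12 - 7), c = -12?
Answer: -√178/372 + √5/352 ≈ -0.029512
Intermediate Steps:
u(w) = √5
u(23)/352 + √(178 + (c - 1*(-12)))/(-372) = √5/352 + √(178 + (-12 - 1*(-12)))/(-372) = √5*(1/352) + √(178 + (-12 + 12))*(-1/372) = √5/352 + √(178 + 0)*(-1/372) = √5/352 + √178*(-1/372) = √5/352 - √178/372 = -√178/372 + √5/352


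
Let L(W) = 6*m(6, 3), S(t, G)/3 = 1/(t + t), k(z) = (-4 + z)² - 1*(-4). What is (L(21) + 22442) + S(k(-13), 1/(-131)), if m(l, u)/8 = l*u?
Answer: 13657319/586 ≈ 23306.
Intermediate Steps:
k(z) = 4 + (-4 + z)² (k(z) = (-4 + z)² + 4 = 4 + (-4 + z)²)
m(l, u) = 8*l*u (m(l, u) = 8*(l*u) = 8*l*u)
S(t, G) = 3/(2*t) (S(t, G) = 3/(t + t) = 3/((2*t)) = 3*(1/(2*t)) = 3/(2*t))
L(W) = 864 (L(W) = 6*(8*6*3) = 6*144 = 864)
(L(21) + 22442) + S(k(-13), 1/(-131)) = (864 + 22442) + 3/(2*(4 + (-4 - 13)²)) = 23306 + 3/(2*(4 + (-17)²)) = 23306 + 3/(2*(4 + 289)) = 23306 + (3/2)/293 = 23306 + (3/2)*(1/293) = 23306 + 3/586 = 13657319/586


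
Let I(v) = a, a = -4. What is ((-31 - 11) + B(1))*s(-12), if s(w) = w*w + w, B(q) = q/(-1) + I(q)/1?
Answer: -6204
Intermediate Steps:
I(v) = -4
B(q) = -4 - q (B(q) = q/(-1) - 4/1 = q*(-1) - 4*1 = -q - 4 = -4 - q)
s(w) = w + w² (s(w) = w² + w = w + w²)
((-31 - 11) + B(1))*s(-12) = ((-31 - 11) + (-4 - 1*1))*(-12*(1 - 12)) = (-42 + (-4 - 1))*(-12*(-11)) = (-42 - 5)*132 = -47*132 = -6204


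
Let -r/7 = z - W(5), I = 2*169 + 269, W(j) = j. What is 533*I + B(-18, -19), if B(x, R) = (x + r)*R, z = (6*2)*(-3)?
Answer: 318420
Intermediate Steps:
z = -36 (z = 12*(-3) = -36)
I = 607 (I = 338 + 269 = 607)
r = 287 (r = -7*(-36 - 1*5) = -7*(-36 - 5) = -7*(-41) = 287)
B(x, R) = R*(287 + x) (B(x, R) = (x + 287)*R = (287 + x)*R = R*(287 + x))
533*I + B(-18, -19) = 533*607 - 19*(287 - 18) = 323531 - 19*269 = 323531 - 5111 = 318420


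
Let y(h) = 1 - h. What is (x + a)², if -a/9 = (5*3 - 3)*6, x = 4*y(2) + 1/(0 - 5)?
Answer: 10634121/25 ≈ 4.2537e+5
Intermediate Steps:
x = -21/5 (x = 4*(1 - 1*2) + 1/(0 - 5) = 4*(1 - 2) + 1/(-5) = 4*(-1) - ⅕ = -4 - ⅕ = -21/5 ≈ -4.2000)
a = -648 (a = -9*(5*3 - 3)*6 = -9*(15 - 3)*6 = -108*6 = -9*72 = -648)
(x + a)² = (-21/5 - 648)² = (-3261/5)² = 10634121/25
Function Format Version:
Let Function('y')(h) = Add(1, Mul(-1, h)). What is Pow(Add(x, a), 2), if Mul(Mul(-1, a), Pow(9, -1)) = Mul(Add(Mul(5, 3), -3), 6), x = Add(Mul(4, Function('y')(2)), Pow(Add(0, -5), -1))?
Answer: Rational(10634121, 25) ≈ 4.2537e+5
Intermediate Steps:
x = Rational(-21, 5) (x = Add(Mul(4, Add(1, Mul(-1, 2))), Pow(Add(0, -5), -1)) = Add(Mul(4, Add(1, -2)), Pow(-5, -1)) = Add(Mul(4, -1), Rational(-1, 5)) = Add(-4, Rational(-1, 5)) = Rational(-21, 5) ≈ -4.2000)
a = -648 (a = Mul(-9, Mul(Add(Mul(5, 3), -3), 6)) = Mul(-9, Mul(Add(15, -3), 6)) = Mul(-9, Mul(12, 6)) = Mul(-9, 72) = -648)
Pow(Add(x, a), 2) = Pow(Add(Rational(-21, 5), -648), 2) = Pow(Rational(-3261, 5), 2) = Rational(10634121, 25)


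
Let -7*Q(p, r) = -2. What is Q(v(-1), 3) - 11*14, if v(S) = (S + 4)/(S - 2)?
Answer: -1076/7 ≈ -153.71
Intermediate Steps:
v(S) = (4 + S)/(-2 + S)
Q(p, r) = 2/7 (Q(p, r) = -⅐*(-2) = 2/7)
Q(v(-1), 3) - 11*14 = 2/7 - 11*14 = 2/7 - 154 = -1076/7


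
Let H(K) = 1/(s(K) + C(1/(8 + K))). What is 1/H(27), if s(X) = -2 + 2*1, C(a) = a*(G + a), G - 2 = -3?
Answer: -34/1225 ≈ -0.027755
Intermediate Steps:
G = -1 (G = 2 - 3 = -1)
C(a) = a*(-1 + a)
s(X) = 0 (s(X) = -2 + 2 = 0)
H(K) = (8 + K)/(-1 + 1/(8 + K)) (H(K) = 1/(0 + (-1 + 1/(8 + K))/(8 + K)) = 1/((-1 + 1/(8 + K))/(8 + K)) = (8 + K)/(-1 + 1/(8 + K)))
1/H(27) = 1/(-(8 + 27)²/(7 + 27)) = 1/(-1*35²/34) = 1/(-1*1/34*1225) = 1/(-1225/34) = -34/1225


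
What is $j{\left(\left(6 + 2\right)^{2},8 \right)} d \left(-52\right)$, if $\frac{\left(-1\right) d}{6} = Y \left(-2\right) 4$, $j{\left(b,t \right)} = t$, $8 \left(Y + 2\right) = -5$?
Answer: $52416$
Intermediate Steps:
$Y = - \frac{21}{8}$ ($Y = -2 + \frac{1}{8} \left(-5\right) = -2 - \frac{5}{8} = - \frac{21}{8} \approx -2.625$)
$d = -126$ ($d = - 6 \left(- \frac{21}{8}\right) \left(-2\right) 4 = - 6 \cdot \frac{21}{4} \cdot 4 = \left(-6\right) 21 = -126$)
$j{\left(\left(6 + 2\right)^{2},8 \right)} d \left(-52\right) = 8 \left(-126\right) \left(-52\right) = \left(-1008\right) \left(-52\right) = 52416$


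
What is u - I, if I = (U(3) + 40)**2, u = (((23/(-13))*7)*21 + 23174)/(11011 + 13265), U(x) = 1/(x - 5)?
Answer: -123024574/78897 ≈ -1559.3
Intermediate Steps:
U(x) = 1/(-5 + x)
u = 297881/315588 (u = (((23*(-1/13))*7)*21 + 23174)/24276 = (-23/13*7*21 + 23174)*(1/24276) = (-161/13*21 + 23174)*(1/24276) = (-3381/13 + 23174)*(1/24276) = (297881/13)*(1/24276) = 297881/315588 ≈ 0.94389)
I = 6241/4 (I = (1/(-5 + 3) + 40)**2 = (1/(-2) + 40)**2 = (-1/2 + 40)**2 = (79/2)**2 = 6241/4 ≈ 1560.3)
u - I = 297881/315588 - 1*6241/4 = 297881/315588 - 6241/4 = -123024574/78897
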